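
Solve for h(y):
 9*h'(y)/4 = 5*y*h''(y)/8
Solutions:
 h(y) = C1 + C2*y^(23/5)


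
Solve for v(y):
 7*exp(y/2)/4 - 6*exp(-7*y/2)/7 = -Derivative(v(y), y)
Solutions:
 v(y) = C1 - 7*exp(y/2)/2 - 12*exp(-7*y/2)/49


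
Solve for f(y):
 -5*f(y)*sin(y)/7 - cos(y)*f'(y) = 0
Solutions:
 f(y) = C1*cos(y)^(5/7)


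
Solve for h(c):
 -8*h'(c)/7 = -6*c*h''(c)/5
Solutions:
 h(c) = C1 + C2*c^(41/21)


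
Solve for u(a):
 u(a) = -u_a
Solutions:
 u(a) = C1*exp(-a)


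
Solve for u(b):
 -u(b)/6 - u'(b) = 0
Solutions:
 u(b) = C1*exp(-b/6)


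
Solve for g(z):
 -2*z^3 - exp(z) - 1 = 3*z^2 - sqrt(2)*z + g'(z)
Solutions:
 g(z) = C1 - z^4/2 - z^3 + sqrt(2)*z^2/2 - z - exp(z)


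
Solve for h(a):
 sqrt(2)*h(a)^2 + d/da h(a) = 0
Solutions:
 h(a) = 1/(C1 + sqrt(2)*a)


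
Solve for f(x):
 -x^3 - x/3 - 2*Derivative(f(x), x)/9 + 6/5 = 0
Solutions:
 f(x) = C1 - 9*x^4/8 - 3*x^2/4 + 27*x/5


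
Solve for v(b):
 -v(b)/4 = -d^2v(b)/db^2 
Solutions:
 v(b) = C1*exp(-b/2) + C2*exp(b/2)


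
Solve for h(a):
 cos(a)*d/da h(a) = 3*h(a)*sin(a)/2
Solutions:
 h(a) = C1/cos(a)^(3/2)


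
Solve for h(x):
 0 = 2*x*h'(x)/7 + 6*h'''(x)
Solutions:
 h(x) = C1 + Integral(C2*airyai(-21^(2/3)*x/21) + C3*airybi(-21^(2/3)*x/21), x)


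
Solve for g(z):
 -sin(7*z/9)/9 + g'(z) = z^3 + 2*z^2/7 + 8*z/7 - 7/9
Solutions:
 g(z) = C1 + z^4/4 + 2*z^3/21 + 4*z^2/7 - 7*z/9 - cos(7*z/9)/7


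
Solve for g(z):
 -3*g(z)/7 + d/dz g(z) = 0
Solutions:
 g(z) = C1*exp(3*z/7)


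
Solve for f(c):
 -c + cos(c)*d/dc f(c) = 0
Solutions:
 f(c) = C1 + Integral(c/cos(c), c)


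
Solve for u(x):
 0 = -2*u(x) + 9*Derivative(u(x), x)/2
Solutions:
 u(x) = C1*exp(4*x/9)


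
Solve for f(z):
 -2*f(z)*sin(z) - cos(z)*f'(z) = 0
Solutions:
 f(z) = C1*cos(z)^2


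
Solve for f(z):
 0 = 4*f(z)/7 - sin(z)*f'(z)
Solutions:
 f(z) = C1*(cos(z) - 1)^(2/7)/(cos(z) + 1)^(2/7)


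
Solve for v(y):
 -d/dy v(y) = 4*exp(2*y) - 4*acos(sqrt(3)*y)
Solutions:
 v(y) = C1 + 4*y*acos(sqrt(3)*y) - 4*sqrt(3)*sqrt(1 - 3*y^2)/3 - 2*exp(2*y)


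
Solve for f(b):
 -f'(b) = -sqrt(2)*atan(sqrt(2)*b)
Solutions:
 f(b) = C1 + sqrt(2)*(b*atan(sqrt(2)*b) - sqrt(2)*log(2*b^2 + 1)/4)


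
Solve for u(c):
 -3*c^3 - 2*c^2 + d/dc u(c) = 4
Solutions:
 u(c) = C1 + 3*c^4/4 + 2*c^3/3 + 4*c


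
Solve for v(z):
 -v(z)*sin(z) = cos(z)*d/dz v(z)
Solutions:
 v(z) = C1*cos(z)


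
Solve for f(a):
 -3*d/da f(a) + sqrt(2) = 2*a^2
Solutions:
 f(a) = C1 - 2*a^3/9 + sqrt(2)*a/3


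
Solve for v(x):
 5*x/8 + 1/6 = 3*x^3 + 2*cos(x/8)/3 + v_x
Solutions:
 v(x) = C1 - 3*x^4/4 + 5*x^2/16 + x/6 - 16*sin(x/8)/3


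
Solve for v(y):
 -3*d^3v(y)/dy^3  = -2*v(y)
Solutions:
 v(y) = C3*exp(2^(1/3)*3^(2/3)*y/3) + (C1*sin(2^(1/3)*3^(1/6)*y/2) + C2*cos(2^(1/3)*3^(1/6)*y/2))*exp(-2^(1/3)*3^(2/3)*y/6)


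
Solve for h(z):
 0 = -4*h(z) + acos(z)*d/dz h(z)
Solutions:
 h(z) = C1*exp(4*Integral(1/acos(z), z))


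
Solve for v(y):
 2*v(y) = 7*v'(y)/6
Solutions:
 v(y) = C1*exp(12*y/7)


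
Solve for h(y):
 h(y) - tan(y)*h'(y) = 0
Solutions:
 h(y) = C1*sin(y)


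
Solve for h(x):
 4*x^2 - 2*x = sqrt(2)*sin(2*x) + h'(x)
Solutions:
 h(x) = C1 + 4*x^3/3 - x^2 + sqrt(2)*cos(2*x)/2


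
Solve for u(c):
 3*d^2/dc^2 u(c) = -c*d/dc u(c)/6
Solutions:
 u(c) = C1 + C2*erf(c/6)


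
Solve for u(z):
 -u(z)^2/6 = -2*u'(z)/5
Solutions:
 u(z) = -12/(C1 + 5*z)


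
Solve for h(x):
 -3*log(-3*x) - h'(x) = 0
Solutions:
 h(x) = C1 - 3*x*log(-x) + 3*x*(1 - log(3))


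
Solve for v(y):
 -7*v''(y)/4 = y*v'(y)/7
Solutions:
 v(y) = C1 + C2*erf(sqrt(2)*y/7)


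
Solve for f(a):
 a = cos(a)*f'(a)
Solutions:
 f(a) = C1 + Integral(a/cos(a), a)


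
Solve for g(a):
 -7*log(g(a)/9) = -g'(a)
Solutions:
 Integral(1/(-log(_y) + 2*log(3)), (_y, g(a)))/7 = C1 - a


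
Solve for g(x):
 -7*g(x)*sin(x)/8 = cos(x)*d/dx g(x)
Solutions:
 g(x) = C1*cos(x)^(7/8)


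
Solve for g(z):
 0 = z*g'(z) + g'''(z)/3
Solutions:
 g(z) = C1 + Integral(C2*airyai(-3^(1/3)*z) + C3*airybi(-3^(1/3)*z), z)


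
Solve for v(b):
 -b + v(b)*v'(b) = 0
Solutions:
 v(b) = -sqrt(C1 + b^2)
 v(b) = sqrt(C1 + b^2)


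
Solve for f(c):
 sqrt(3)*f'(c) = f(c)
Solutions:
 f(c) = C1*exp(sqrt(3)*c/3)


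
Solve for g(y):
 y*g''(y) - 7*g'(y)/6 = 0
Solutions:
 g(y) = C1 + C2*y^(13/6)


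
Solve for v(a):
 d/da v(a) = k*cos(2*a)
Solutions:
 v(a) = C1 + k*sin(2*a)/2


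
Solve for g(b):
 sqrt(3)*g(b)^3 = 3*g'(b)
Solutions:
 g(b) = -sqrt(6)*sqrt(-1/(C1 + sqrt(3)*b))/2
 g(b) = sqrt(6)*sqrt(-1/(C1 + sqrt(3)*b))/2


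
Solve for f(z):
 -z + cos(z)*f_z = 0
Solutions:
 f(z) = C1 + Integral(z/cos(z), z)


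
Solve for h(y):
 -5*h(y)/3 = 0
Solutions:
 h(y) = 0


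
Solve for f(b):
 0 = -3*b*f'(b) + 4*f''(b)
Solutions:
 f(b) = C1 + C2*erfi(sqrt(6)*b/4)


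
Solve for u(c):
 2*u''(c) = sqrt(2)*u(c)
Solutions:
 u(c) = C1*exp(-2^(3/4)*c/2) + C2*exp(2^(3/4)*c/2)


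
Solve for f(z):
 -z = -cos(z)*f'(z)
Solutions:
 f(z) = C1 + Integral(z/cos(z), z)


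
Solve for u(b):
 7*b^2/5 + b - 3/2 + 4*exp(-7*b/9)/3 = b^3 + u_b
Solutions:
 u(b) = C1 - b^4/4 + 7*b^3/15 + b^2/2 - 3*b/2 - 12*exp(-7*b/9)/7


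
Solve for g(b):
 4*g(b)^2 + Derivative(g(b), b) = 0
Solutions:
 g(b) = 1/(C1 + 4*b)


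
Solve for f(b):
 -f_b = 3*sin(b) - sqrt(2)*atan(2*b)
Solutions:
 f(b) = C1 + sqrt(2)*(b*atan(2*b) - log(4*b^2 + 1)/4) + 3*cos(b)


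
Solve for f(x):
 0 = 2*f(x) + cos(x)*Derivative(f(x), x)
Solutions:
 f(x) = C1*(sin(x) - 1)/(sin(x) + 1)


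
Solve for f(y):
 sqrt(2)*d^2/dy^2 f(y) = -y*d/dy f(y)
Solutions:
 f(y) = C1 + C2*erf(2^(1/4)*y/2)


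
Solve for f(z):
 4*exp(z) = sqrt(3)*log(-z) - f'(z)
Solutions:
 f(z) = C1 + sqrt(3)*z*log(-z) - sqrt(3)*z - 4*exp(z)


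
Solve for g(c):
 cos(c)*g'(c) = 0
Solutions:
 g(c) = C1


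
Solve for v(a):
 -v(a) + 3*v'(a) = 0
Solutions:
 v(a) = C1*exp(a/3)


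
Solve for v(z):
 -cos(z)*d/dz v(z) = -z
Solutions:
 v(z) = C1 + Integral(z/cos(z), z)


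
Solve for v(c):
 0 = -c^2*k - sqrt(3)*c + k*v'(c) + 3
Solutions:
 v(c) = C1 + c^3/3 + sqrt(3)*c^2/(2*k) - 3*c/k


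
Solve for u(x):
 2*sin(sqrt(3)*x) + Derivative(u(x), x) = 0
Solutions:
 u(x) = C1 + 2*sqrt(3)*cos(sqrt(3)*x)/3


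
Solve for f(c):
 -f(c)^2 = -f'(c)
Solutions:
 f(c) = -1/(C1 + c)


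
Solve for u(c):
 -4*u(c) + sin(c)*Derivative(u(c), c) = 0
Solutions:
 u(c) = C1*(cos(c)^2 - 2*cos(c) + 1)/(cos(c)^2 + 2*cos(c) + 1)


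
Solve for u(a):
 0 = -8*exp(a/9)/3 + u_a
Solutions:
 u(a) = C1 + 24*exp(a/9)


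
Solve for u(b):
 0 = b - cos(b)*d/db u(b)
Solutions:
 u(b) = C1 + Integral(b/cos(b), b)


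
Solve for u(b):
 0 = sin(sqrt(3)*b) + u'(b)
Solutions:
 u(b) = C1 + sqrt(3)*cos(sqrt(3)*b)/3


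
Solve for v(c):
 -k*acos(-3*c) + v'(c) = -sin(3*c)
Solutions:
 v(c) = C1 + k*(c*acos(-3*c) + sqrt(1 - 9*c^2)/3) + cos(3*c)/3


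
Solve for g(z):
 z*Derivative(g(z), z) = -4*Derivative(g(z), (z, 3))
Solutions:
 g(z) = C1 + Integral(C2*airyai(-2^(1/3)*z/2) + C3*airybi(-2^(1/3)*z/2), z)


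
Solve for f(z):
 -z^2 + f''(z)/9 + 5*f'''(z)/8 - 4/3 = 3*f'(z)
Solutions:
 f(z) = C1 + C2*exp(2*z*(-2 + sqrt(2434))/45) + C3*exp(-2*z*(2 + sqrt(2434))/45) - z^3/9 - z^2/81 - 5111*z/8748


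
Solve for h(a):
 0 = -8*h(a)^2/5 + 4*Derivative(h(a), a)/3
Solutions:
 h(a) = -5/(C1 + 6*a)


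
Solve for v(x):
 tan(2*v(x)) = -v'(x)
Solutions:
 v(x) = -asin(C1*exp(-2*x))/2 + pi/2
 v(x) = asin(C1*exp(-2*x))/2


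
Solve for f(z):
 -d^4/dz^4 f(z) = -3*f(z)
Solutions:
 f(z) = C1*exp(-3^(1/4)*z) + C2*exp(3^(1/4)*z) + C3*sin(3^(1/4)*z) + C4*cos(3^(1/4)*z)


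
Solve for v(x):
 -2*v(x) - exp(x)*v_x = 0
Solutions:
 v(x) = C1*exp(2*exp(-x))


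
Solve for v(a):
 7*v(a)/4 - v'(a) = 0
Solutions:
 v(a) = C1*exp(7*a/4)


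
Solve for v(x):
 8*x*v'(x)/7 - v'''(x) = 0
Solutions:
 v(x) = C1 + Integral(C2*airyai(2*7^(2/3)*x/7) + C3*airybi(2*7^(2/3)*x/7), x)


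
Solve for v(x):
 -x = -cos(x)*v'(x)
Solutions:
 v(x) = C1 + Integral(x/cos(x), x)


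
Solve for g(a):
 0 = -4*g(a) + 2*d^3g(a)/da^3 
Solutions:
 g(a) = C3*exp(2^(1/3)*a) + (C1*sin(2^(1/3)*sqrt(3)*a/2) + C2*cos(2^(1/3)*sqrt(3)*a/2))*exp(-2^(1/3)*a/2)


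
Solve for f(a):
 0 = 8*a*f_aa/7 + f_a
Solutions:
 f(a) = C1 + C2*a^(1/8)


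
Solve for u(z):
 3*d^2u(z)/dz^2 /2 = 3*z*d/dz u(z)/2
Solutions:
 u(z) = C1 + C2*erfi(sqrt(2)*z/2)


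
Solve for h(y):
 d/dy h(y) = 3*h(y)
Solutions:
 h(y) = C1*exp(3*y)


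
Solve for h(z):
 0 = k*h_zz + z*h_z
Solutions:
 h(z) = C1 + C2*sqrt(k)*erf(sqrt(2)*z*sqrt(1/k)/2)


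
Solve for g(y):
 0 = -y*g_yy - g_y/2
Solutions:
 g(y) = C1 + C2*sqrt(y)


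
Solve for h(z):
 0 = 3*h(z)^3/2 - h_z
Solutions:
 h(z) = -sqrt(-1/(C1 + 3*z))
 h(z) = sqrt(-1/(C1 + 3*z))


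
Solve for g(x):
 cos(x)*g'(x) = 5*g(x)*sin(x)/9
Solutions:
 g(x) = C1/cos(x)^(5/9)


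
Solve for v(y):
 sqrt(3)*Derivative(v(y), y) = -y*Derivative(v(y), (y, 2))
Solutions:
 v(y) = C1 + C2*y^(1 - sqrt(3))


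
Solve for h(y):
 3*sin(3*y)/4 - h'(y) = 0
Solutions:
 h(y) = C1 - cos(3*y)/4


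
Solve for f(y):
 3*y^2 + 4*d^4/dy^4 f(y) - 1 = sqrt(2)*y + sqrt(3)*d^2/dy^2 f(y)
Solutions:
 f(y) = C1 + C2*y + C3*exp(-3^(1/4)*y/2) + C4*exp(3^(1/4)*y/2) + sqrt(3)*y^4/12 - sqrt(6)*y^3/18 + y^2*(4 - sqrt(3)/6)


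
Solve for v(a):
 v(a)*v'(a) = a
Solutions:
 v(a) = -sqrt(C1 + a^2)
 v(a) = sqrt(C1 + a^2)


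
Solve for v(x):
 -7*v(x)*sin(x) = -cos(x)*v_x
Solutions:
 v(x) = C1/cos(x)^7


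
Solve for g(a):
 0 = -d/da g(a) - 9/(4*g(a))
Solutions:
 g(a) = -sqrt(C1 - 18*a)/2
 g(a) = sqrt(C1 - 18*a)/2


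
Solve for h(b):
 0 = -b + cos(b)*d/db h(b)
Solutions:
 h(b) = C1 + Integral(b/cos(b), b)


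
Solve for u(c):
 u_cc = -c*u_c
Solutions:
 u(c) = C1 + C2*erf(sqrt(2)*c/2)


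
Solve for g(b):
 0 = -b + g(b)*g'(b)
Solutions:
 g(b) = -sqrt(C1 + b^2)
 g(b) = sqrt(C1 + b^2)


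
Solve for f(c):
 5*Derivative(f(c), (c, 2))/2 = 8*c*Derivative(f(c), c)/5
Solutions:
 f(c) = C1 + C2*erfi(2*sqrt(2)*c/5)


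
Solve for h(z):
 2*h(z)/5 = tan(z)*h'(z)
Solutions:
 h(z) = C1*sin(z)^(2/5)


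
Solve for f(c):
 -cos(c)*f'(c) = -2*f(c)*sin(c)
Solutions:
 f(c) = C1/cos(c)^2


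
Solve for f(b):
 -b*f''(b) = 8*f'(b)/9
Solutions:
 f(b) = C1 + C2*b^(1/9)


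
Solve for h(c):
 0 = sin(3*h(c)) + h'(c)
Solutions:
 h(c) = -acos((-C1 - exp(6*c))/(C1 - exp(6*c)))/3 + 2*pi/3
 h(c) = acos((-C1 - exp(6*c))/(C1 - exp(6*c)))/3


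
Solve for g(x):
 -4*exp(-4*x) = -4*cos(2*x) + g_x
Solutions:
 g(x) = C1 + 2*sin(2*x) + exp(-4*x)


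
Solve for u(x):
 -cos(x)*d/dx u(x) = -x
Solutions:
 u(x) = C1 + Integral(x/cos(x), x)


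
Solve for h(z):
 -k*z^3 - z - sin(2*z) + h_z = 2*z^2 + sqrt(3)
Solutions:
 h(z) = C1 + k*z^4/4 + 2*z^3/3 + z^2/2 + sqrt(3)*z - cos(2*z)/2


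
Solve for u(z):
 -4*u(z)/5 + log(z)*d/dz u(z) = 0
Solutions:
 u(z) = C1*exp(4*li(z)/5)


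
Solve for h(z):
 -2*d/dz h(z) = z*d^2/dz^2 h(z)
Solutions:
 h(z) = C1 + C2/z


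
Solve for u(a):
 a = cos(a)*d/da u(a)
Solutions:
 u(a) = C1 + Integral(a/cos(a), a)


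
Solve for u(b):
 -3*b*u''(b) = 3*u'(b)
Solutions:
 u(b) = C1 + C2*log(b)


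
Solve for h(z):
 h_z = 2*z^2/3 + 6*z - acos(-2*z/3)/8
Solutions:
 h(z) = C1 + 2*z^3/9 + 3*z^2 - z*acos(-2*z/3)/8 - sqrt(9 - 4*z^2)/16


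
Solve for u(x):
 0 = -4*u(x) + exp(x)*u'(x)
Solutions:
 u(x) = C1*exp(-4*exp(-x))


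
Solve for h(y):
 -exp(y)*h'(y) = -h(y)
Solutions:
 h(y) = C1*exp(-exp(-y))


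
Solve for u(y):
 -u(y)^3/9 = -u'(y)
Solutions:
 u(y) = -3*sqrt(2)*sqrt(-1/(C1 + y))/2
 u(y) = 3*sqrt(2)*sqrt(-1/(C1 + y))/2


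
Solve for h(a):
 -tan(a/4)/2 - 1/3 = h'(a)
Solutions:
 h(a) = C1 - a/3 + 2*log(cos(a/4))


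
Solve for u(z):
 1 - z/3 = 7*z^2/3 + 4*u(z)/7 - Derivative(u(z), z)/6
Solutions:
 u(z) = C1*exp(24*z/7) - 49*z^2/12 - 427*z/144 + 3059/3456


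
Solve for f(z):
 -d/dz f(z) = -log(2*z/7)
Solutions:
 f(z) = C1 + z*log(z) + z*log(2/7) - z


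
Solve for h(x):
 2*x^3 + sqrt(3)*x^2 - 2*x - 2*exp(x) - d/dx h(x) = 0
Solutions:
 h(x) = C1 + x^4/2 + sqrt(3)*x^3/3 - x^2 - 2*exp(x)


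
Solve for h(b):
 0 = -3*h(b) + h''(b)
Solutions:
 h(b) = C1*exp(-sqrt(3)*b) + C2*exp(sqrt(3)*b)


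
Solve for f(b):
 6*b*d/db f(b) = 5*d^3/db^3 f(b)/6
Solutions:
 f(b) = C1 + Integral(C2*airyai(30^(2/3)*b/5) + C3*airybi(30^(2/3)*b/5), b)


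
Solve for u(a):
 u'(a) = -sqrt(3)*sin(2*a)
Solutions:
 u(a) = C1 + sqrt(3)*cos(2*a)/2


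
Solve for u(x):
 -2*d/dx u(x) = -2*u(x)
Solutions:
 u(x) = C1*exp(x)


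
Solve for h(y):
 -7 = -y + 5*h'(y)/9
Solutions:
 h(y) = C1 + 9*y^2/10 - 63*y/5


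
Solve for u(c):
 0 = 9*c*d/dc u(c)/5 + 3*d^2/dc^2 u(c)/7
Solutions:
 u(c) = C1 + C2*erf(sqrt(210)*c/10)


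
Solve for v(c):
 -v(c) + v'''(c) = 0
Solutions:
 v(c) = C3*exp(c) + (C1*sin(sqrt(3)*c/2) + C2*cos(sqrt(3)*c/2))*exp(-c/2)


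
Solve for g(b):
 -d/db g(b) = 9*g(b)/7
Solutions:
 g(b) = C1*exp(-9*b/7)


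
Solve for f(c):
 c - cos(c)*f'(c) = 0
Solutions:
 f(c) = C1 + Integral(c/cos(c), c)


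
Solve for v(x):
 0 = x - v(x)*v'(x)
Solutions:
 v(x) = -sqrt(C1 + x^2)
 v(x) = sqrt(C1 + x^2)


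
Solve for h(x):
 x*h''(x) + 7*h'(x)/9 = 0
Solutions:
 h(x) = C1 + C2*x^(2/9)


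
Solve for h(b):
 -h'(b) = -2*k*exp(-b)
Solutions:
 h(b) = C1 - 2*k*exp(-b)


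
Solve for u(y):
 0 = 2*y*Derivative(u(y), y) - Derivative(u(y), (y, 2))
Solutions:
 u(y) = C1 + C2*erfi(y)


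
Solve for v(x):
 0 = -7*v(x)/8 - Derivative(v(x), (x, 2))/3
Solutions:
 v(x) = C1*sin(sqrt(42)*x/4) + C2*cos(sqrt(42)*x/4)


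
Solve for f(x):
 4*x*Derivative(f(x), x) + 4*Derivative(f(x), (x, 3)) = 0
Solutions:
 f(x) = C1 + Integral(C2*airyai(-x) + C3*airybi(-x), x)


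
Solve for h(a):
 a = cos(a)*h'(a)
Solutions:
 h(a) = C1 + Integral(a/cos(a), a)


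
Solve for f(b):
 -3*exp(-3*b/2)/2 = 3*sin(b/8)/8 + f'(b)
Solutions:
 f(b) = C1 + 3*cos(b/8) + exp(-3*b/2)


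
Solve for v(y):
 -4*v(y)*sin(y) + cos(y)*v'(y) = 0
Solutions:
 v(y) = C1/cos(y)^4


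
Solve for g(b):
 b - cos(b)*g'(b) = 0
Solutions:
 g(b) = C1 + Integral(b/cos(b), b)


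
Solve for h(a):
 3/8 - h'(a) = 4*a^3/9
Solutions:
 h(a) = C1 - a^4/9 + 3*a/8


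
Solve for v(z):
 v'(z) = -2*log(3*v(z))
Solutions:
 Integral(1/(log(_y) + log(3)), (_y, v(z)))/2 = C1 - z


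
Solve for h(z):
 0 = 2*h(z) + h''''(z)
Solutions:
 h(z) = (C1*sin(2^(3/4)*z/2) + C2*cos(2^(3/4)*z/2))*exp(-2^(3/4)*z/2) + (C3*sin(2^(3/4)*z/2) + C4*cos(2^(3/4)*z/2))*exp(2^(3/4)*z/2)


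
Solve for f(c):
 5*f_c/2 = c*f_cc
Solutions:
 f(c) = C1 + C2*c^(7/2)


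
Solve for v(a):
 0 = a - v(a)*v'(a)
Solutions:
 v(a) = -sqrt(C1 + a^2)
 v(a) = sqrt(C1 + a^2)


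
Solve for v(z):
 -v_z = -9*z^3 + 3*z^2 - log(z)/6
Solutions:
 v(z) = C1 + 9*z^4/4 - z^3 + z*log(z)/6 - z/6


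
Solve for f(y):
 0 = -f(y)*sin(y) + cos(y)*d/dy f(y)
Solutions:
 f(y) = C1/cos(y)


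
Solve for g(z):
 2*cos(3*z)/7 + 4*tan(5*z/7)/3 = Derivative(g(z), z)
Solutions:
 g(z) = C1 - 28*log(cos(5*z/7))/15 + 2*sin(3*z)/21


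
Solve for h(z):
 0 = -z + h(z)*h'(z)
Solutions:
 h(z) = -sqrt(C1 + z^2)
 h(z) = sqrt(C1 + z^2)


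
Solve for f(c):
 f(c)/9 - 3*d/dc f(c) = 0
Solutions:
 f(c) = C1*exp(c/27)


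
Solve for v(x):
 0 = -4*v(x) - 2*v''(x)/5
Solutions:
 v(x) = C1*sin(sqrt(10)*x) + C2*cos(sqrt(10)*x)


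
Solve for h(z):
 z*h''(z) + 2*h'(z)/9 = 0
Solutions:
 h(z) = C1 + C2*z^(7/9)


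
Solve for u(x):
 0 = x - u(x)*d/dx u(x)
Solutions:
 u(x) = -sqrt(C1 + x^2)
 u(x) = sqrt(C1 + x^2)


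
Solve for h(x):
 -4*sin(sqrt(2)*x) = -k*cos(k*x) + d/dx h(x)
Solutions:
 h(x) = C1 + sin(k*x) + 2*sqrt(2)*cos(sqrt(2)*x)


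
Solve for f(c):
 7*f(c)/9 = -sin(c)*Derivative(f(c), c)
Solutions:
 f(c) = C1*(cos(c) + 1)^(7/18)/(cos(c) - 1)^(7/18)


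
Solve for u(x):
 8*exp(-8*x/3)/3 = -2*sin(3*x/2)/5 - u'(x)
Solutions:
 u(x) = C1 + 4*cos(3*x/2)/15 + exp(-8*x/3)


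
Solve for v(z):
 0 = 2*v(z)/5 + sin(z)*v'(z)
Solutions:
 v(z) = C1*(cos(z) + 1)^(1/5)/(cos(z) - 1)^(1/5)


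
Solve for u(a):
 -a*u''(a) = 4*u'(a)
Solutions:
 u(a) = C1 + C2/a^3


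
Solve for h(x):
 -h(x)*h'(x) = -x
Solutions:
 h(x) = -sqrt(C1 + x^2)
 h(x) = sqrt(C1 + x^2)


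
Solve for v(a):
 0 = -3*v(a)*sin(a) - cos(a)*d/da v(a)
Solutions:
 v(a) = C1*cos(a)^3


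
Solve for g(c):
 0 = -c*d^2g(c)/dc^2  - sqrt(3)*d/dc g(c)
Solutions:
 g(c) = C1 + C2*c^(1 - sqrt(3))


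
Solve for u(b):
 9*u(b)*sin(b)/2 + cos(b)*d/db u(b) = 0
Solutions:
 u(b) = C1*cos(b)^(9/2)


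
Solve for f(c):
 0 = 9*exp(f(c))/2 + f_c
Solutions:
 f(c) = log(1/(C1 + 9*c)) + log(2)


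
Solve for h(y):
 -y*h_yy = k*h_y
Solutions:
 h(y) = C1 + y^(1 - re(k))*(C2*sin(log(y)*Abs(im(k))) + C3*cos(log(y)*im(k)))


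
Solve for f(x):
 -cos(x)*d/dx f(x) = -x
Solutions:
 f(x) = C1 + Integral(x/cos(x), x)


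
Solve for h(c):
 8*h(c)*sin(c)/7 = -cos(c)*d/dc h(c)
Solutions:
 h(c) = C1*cos(c)^(8/7)


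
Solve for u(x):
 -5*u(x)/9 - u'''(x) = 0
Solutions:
 u(x) = C3*exp(-15^(1/3)*x/3) + (C1*sin(3^(5/6)*5^(1/3)*x/6) + C2*cos(3^(5/6)*5^(1/3)*x/6))*exp(15^(1/3)*x/6)


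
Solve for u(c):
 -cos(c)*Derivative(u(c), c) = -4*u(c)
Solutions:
 u(c) = C1*(sin(c)^2 + 2*sin(c) + 1)/(sin(c)^2 - 2*sin(c) + 1)


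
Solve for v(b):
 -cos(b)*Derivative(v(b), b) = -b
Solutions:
 v(b) = C1 + Integral(b/cos(b), b)


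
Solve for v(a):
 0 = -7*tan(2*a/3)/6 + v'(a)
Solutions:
 v(a) = C1 - 7*log(cos(2*a/3))/4


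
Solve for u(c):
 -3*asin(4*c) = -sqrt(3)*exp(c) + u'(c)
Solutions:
 u(c) = C1 - 3*c*asin(4*c) - 3*sqrt(1 - 16*c^2)/4 + sqrt(3)*exp(c)


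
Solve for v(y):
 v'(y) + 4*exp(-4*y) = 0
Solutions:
 v(y) = C1 + exp(-4*y)


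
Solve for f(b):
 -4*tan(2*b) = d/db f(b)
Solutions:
 f(b) = C1 + 2*log(cos(2*b))


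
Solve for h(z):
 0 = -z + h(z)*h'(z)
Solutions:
 h(z) = -sqrt(C1 + z^2)
 h(z) = sqrt(C1 + z^2)


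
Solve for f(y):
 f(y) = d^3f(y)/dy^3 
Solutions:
 f(y) = C3*exp(y) + (C1*sin(sqrt(3)*y/2) + C2*cos(sqrt(3)*y/2))*exp(-y/2)


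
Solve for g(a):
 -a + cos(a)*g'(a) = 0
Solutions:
 g(a) = C1 + Integral(a/cos(a), a)


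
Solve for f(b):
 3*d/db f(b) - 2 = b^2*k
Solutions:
 f(b) = C1 + b^3*k/9 + 2*b/3


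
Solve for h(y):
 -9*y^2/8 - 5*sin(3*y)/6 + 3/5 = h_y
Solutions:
 h(y) = C1 - 3*y^3/8 + 3*y/5 + 5*cos(3*y)/18


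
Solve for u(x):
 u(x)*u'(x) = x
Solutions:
 u(x) = -sqrt(C1 + x^2)
 u(x) = sqrt(C1 + x^2)


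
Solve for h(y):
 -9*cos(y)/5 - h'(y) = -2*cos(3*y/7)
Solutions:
 h(y) = C1 + 14*sin(3*y/7)/3 - 9*sin(y)/5


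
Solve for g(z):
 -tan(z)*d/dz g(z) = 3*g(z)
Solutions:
 g(z) = C1/sin(z)^3


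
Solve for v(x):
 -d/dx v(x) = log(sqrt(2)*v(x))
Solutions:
 2*Integral(1/(2*log(_y) + log(2)), (_y, v(x))) = C1 - x


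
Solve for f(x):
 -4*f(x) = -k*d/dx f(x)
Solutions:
 f(x) = C1*exp(4*x/k)


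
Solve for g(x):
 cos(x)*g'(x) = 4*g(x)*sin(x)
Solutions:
 g(x) = C1/cos(x)^4


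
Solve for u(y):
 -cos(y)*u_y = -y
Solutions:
 u(y) = C1 + Integral(y/cos(y), y)


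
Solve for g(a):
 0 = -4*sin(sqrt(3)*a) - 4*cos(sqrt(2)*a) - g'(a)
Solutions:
 g(a) = C1 - 2*sqrt(2)*sin(sqrt(2)*a) + 4*sqrt(3)*cos(sqrt(3)*a)/3


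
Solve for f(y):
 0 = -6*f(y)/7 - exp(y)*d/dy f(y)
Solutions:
 f(y) = C1*exp(6*exp(-y)/7)


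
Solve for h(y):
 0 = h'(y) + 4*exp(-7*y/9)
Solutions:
 h(y) = C1 + 36*exp(-7*y/9)/7


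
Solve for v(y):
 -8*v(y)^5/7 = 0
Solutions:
 v(y) = 0


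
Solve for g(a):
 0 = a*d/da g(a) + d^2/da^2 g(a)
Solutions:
 g(a) = C1 + C2*erf(sqrt(2)*a/2)


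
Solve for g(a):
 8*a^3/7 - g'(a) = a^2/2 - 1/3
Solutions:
 g(a) = C1 + 2*a^4/7 - a^3/6 + a/3


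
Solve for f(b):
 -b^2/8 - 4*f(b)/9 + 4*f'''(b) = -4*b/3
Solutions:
 f(b) = C3*exp(3^(1/3)*b/3) - 9*b^2/32 + 3*b + (C1*sin(3^(5/6)*b/6) + C2*cos(3^(5/6)*b/6))*exp(-3^(1/3)*b/6)


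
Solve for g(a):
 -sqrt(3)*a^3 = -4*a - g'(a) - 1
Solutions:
 g(a) = C1 + sqrt(3)*a^4/4 - 2*a^2 - a


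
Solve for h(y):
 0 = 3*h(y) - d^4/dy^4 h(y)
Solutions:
 h(y) = C1*exp(-3^(1/4)*y) + C2*exp(3^(1/4)*y) + C3*sin(3^(1/4)*y) + C4*cos(3^(1/4)*y)


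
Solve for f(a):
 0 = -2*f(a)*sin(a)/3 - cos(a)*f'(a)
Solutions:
 f(a) = C1*cos(a)^(2/3)


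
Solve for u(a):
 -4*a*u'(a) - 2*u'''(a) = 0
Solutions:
 u(a) = C1 + Integral(C2*airyai(-2^(1/3)*a) + C3*airybi(-2^(1/3)*a), a)


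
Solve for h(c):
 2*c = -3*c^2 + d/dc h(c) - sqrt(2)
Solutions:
 h(c) = C1 + c^3 + c^2 + sqrt(2)*c


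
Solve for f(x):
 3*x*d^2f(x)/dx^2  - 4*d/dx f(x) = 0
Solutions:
 f(x) = C1 + C2*x^(7/3)


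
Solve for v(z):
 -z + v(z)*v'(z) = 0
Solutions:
 v(z) = -sqrt(C1 + z^2)
 v(z) = sqrt(C1 + z^2)


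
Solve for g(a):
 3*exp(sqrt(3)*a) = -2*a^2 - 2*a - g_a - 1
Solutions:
 g(a) = C1 - 2*a^3/3 - a^2 - a - sqrt(3)*exp(sqrt(3)*a)


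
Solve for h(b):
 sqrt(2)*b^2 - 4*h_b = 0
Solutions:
 h(b) = C1 + sqrt(2)*b^3/12


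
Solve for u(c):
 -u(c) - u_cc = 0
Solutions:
 u(c) = C1*sin(c) + C2*cos(c)


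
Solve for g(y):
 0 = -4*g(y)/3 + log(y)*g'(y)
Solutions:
 g(y) = C1*exp(4*li(y)/3)


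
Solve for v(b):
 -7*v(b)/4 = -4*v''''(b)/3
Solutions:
 v(b) = C1*exp(-21^(1/4)*b/2) + C2*exp(21^(1/4)*b/2) + C3*sin(21^(1/4)*b/2) + C4*cos(21^(1/4)*b/2)


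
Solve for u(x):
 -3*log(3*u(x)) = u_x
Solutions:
 Integral(1/(log(_y) + log(3)), (_y, u(x)))/3 = C1 - x


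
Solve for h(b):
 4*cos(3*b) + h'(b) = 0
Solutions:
 h(b) = C1 - 4*sin(3*b)/3


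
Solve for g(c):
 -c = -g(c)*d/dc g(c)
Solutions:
 g(c) = -sqrt(C1 + c^2)
 g(c) = sqrt(C1 + c^2)


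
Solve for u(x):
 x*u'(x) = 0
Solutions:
 u(x) = C1


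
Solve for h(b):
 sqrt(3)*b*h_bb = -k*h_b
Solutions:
 h(b) = C1 + b^(-sqrt(3)*re(k)/3 + 1)*(C2*sin(sqrt(3)*log(b)*Abs(im(k))/3) + C3*cos(sqrt(3)*log(b)*im(k)/3))


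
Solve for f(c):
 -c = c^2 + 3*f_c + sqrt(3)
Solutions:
 f(c) = C1 - c^3/9 - c^2/6 - sqrt(3)*c/3


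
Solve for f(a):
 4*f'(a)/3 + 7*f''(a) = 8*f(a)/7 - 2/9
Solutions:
 f(a) = C1*exp(2*a*(-1 + sqrt(19))/21) + C2*exp(-2*a*(1 + sqrt(19))/21) + 7/36


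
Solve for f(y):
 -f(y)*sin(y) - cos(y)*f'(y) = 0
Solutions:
 f(y) = C1*cos(y)


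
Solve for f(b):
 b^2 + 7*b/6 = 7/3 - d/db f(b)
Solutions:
 f(b) = C1 - b^3/3 - 7*b^2/12 + 7*b/3


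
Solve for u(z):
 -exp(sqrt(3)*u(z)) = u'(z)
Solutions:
 u(z) = sqrt(3)*(2*log(1/(C1 + z)) - log(3))/6


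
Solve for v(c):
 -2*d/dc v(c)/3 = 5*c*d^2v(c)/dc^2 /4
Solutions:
 v(c) = C1 + C2*c^(7/15)


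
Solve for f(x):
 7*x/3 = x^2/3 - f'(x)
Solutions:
 f(x) = C1 + x^3/9 - 7*x^2/6


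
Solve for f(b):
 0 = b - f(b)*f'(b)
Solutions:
 f(b) = -sqrt(C1 + b^2)
 f(b) = sqrt(C1 + b^2)


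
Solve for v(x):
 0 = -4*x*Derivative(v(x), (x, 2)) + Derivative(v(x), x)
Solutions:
 v(x) = C1 + C2*x^(5/4)


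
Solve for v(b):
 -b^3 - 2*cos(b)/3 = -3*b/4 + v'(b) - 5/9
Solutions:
 v(b) = C1 - b^4/4 + 3*b^2/8 + 5*b/9 - 2*sin(b)/3


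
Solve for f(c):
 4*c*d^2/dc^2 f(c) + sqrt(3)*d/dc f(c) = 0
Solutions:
 f(c) = C1 + C2*c^(1 - sqrt(3)/4)


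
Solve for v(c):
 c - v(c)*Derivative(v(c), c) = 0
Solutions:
 v(c) = -sqrt(C1 + c^2)
 v(c) = sqrt(C1 + c^2)


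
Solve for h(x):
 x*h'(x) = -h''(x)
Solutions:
 h(x) = C1 + C2*erf(sqrt(2)*x/2)


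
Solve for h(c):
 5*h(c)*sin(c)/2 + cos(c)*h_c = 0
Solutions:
 h(c) = C1*cos(c)^(5/2)


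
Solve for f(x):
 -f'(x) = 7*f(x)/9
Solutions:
 f(x) = C1*exp(-7*x/9)


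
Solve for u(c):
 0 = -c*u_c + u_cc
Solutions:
 u(c) = C1 + C2*erfi(sqrt(2)*c/2)


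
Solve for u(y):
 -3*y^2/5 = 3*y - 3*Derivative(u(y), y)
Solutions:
 u(y) = C1 + y^3/15 + y^2/2


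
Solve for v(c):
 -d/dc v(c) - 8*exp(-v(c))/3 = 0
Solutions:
 v(c) = log(C1 - 8*c/3)


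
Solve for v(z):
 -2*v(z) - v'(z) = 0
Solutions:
 v(z) = C1*exp(-2*z)


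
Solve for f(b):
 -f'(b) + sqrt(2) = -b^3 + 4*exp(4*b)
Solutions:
 f(b) = C1 + b^4/4 + sqrt(2)*b - exp(4*b)


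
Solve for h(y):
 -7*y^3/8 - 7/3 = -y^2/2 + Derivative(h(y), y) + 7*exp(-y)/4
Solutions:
 h(y) = C1 - 7*y^4/32 + y^3/6 - 7*y/3 + 7*exp(-y)/4


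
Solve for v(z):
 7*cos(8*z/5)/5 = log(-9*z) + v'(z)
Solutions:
 v(z) = C1 - z*log(-z) - 2*z*log(3) + z + 7*sin(8*z/5)/8


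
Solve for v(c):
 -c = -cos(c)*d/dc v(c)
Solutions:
 v(c) = C1 + Integral(c/cos(c), c)


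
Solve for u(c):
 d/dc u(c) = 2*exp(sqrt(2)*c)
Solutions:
 u(c) = C1 + sqrt(2)*exp(sqrt(2)*c)


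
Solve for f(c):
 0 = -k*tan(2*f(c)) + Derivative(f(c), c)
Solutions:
 f(c) = -asin(C1*exp(2*c*k))/2 + pi/2
 f(c) = asin(C1*exp(2*c*k))/2


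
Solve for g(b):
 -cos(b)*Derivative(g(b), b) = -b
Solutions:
 g(b) = C1 + Integral(b/cos(b), b)


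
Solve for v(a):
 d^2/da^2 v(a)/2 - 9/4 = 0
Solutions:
 v(a) = C1 + C2*a + 9*a^2/4


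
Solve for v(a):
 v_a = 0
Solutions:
 v(a) = C1


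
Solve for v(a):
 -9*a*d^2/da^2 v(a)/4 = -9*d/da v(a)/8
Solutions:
 v(a) = C1 + C2*a^(3/2)


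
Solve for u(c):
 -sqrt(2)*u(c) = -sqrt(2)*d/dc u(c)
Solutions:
 u(c) = C1*exp(c)


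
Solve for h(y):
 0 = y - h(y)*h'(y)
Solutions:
 h(y) = -sqrt(C1 + y^2)
 h(y) = sqrt(C1 + y^2)


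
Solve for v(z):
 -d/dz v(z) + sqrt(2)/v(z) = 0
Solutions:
 v(z) = -sqrt(C1 + 2*sqrt(2)*z)
 v(z) = sqrt(C1 + 2*sqrt(2)*z)


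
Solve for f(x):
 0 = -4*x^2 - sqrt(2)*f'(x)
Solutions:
 f(x) = C1 - 2*sqrt(2)*x^3/3


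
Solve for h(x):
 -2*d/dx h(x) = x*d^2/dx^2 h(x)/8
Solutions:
 h(x) = C1 + C2/x^15


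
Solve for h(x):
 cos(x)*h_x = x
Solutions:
 h(x) = C1 + Integral(x/cos(x), x)


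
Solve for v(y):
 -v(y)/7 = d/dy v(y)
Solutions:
 v(y) = C1*exp(-y/7)


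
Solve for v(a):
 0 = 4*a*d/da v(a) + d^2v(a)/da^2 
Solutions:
 v(a) = C1 + C2*erf(sqrt(2)*a)


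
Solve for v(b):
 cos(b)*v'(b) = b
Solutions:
 v(b) = C1 + Integral(b/cos(b), b)


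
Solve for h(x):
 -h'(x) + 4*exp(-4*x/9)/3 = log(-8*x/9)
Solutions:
 h(x) = C1 - x*log(-x) + x*(-3*log(2) + 1 + 2*log(3)) - 3*exp(-4*x/9)


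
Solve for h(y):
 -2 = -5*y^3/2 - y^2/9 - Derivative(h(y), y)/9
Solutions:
 h(y) = C1 - 45*y^4/8 - y^3/3 + 18*y


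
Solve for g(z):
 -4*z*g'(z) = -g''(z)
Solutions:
 g(z) = C1 + C2*erfi(sqrt(2)*z)


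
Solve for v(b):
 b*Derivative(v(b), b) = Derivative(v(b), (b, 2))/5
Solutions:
 v(b) = C1 + C2*erfi(sqrt(10)*b/2)


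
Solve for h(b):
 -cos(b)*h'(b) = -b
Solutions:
 h(b) = C1 + Integral(b/cos(b), b)


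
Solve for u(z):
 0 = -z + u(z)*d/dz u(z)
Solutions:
 u(z) = -sqrt(C1 + z^2)
 u(z) = sqrt(C1 + z^2)


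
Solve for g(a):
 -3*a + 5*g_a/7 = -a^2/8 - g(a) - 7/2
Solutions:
 g(a) = C1*exp(-7*a/5) - a^2/8 + 89*a/28 - 1131/196


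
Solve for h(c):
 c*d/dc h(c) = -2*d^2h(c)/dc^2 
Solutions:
 h(c) = C1 + C2*erf(c/2)


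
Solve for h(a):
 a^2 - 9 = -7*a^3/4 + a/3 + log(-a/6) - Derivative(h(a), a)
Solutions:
 h(a) = C1 - 7*a^4/16 - a^3/3 + a^2/6 + a*log(-a) + a*(8 - log(6))


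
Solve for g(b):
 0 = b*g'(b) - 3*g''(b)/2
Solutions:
 g(b) = C1 + C2*erfi(sqrt(3)*b/3)


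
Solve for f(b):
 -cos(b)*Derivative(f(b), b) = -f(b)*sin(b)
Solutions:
 f(b) = C1/cos(b)


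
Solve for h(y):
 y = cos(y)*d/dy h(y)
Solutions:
 h(y) = C1 + Integral(y/cos(y), y)


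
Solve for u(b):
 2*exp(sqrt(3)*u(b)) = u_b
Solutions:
 u(b) = sqrt(3)*(2*log(-1/(C1 + 2*b)) - log(3))/6


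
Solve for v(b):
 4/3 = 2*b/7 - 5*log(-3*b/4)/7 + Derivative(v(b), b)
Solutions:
 v(b) = C1 - b^2/7 + 5*b*log(-b)/7 + b*(-30*log(2) + 13 + 15*log(3))/21


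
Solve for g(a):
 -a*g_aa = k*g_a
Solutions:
 g(a) = C1 + a^(1 - re(k))*(C2*sin(log(a)*Abs(im(k))) + C3*cos(log(a)*im(k)))


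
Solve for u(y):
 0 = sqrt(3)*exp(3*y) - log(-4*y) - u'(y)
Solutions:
 u(y) = C1 - y*log(-y) + y*(1 - 2*log(2)) + sqrt(3)*exp(3*y)/3


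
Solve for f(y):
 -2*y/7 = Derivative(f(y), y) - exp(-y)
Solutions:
 f(y) = C1 - y^2/7 - exp(-y)


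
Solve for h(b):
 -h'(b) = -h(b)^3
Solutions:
 h(b) = -sqrt(2)*sqrt(-1/(C1 + b))/2
 h(b) = sqrt(2)*sqrt(-1/(C1 + b))/2


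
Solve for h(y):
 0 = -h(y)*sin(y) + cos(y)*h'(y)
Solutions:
 h(y) = C1/cos(y)


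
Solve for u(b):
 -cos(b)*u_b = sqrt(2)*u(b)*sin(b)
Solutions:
 u(b) = C1*cos(b)^(sqrt(2))


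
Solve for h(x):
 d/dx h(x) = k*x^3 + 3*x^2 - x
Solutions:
 h(x) = C1 + k*x^4/4 + x^3 - x^2/2


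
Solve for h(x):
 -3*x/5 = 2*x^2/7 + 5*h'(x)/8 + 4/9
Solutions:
 h(x) = C1 - 16*x^3/105 - 12*x^2/25 - 32*x/45


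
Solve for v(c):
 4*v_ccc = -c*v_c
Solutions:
 v(c) = C1 + Integral(C2*airyai(-2^(1/3)*c/2) + C3*airybi(-2^(1/3)*c/2), c)


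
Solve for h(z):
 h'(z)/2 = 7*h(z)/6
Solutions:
 h(z) = C1*exp(7*z/3)


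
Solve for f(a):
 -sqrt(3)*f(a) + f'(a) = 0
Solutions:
 f(a) = C1*exp(sqrt(3)*a)


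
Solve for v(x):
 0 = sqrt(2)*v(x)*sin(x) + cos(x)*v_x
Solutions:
 v(x) = C1*cos(x)^(sqrt(2))


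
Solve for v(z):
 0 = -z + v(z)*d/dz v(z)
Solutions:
 v(z) = -sqrt(C1 + z^2)
 v(z) = sqrt(C1 + z^2)


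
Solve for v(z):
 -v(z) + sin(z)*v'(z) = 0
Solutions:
 v(z) = C1*sqrt(cos(z) - 1)/sqrt(cos(z) + 1)


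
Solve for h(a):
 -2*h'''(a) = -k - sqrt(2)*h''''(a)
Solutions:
 h(a) = C1 + C2*a + C3*a^2 + C4*exp(sqrt(2)*a) + a^3*k/12


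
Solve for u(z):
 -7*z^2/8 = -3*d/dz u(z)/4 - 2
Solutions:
 u(z) = C1 + 7*z^3/18 - 8*z/3


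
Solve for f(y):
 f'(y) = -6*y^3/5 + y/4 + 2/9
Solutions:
 f(y) = C1 - 3*y^4/10 + y^2/8 + 2*y/9


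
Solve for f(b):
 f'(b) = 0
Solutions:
 f(b) = C1


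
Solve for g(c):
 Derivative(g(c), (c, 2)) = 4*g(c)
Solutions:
 g(c) = C1*exp(-2*c) + C2*exp(2*c)


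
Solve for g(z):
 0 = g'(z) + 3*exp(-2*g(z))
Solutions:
 g(z) = log(-sqrt(C1 - 6*z))
 g(z) = log(C1 - 6*z)/2


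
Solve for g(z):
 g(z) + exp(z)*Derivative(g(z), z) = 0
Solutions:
 g(z) = C1*exp(exp(-z))


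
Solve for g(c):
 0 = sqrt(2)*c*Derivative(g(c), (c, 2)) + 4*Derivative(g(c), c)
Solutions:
 g(c) = C1 + C2*c^(1 - 2*sqrt(2))


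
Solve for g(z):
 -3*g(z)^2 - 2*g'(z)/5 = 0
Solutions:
 g(z) = 2/(C1 + 15*z)


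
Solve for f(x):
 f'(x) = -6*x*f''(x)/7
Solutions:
 f(x) = C1 + C2/x^(1/6)


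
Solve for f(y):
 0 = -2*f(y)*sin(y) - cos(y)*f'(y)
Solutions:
 f(y) = C1*cos(y)^2


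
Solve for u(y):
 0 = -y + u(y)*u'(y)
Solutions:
 u(y) = -sqrt(C1 + y^2)
 u(y) = sqrt(C1 + y^2)


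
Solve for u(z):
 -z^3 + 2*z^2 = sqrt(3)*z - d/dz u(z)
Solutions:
 u(z) = C1 + z^4/4 - 2*z^3/3 + sqrt(3)*z^2/2


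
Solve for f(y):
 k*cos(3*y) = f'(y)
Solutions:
 f(y) = C1 + k*sin(3*y)/3


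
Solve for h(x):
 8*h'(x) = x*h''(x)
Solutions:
 h(x) = C1 + C2*x^9


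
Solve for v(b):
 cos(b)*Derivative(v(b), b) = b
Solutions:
 v(b) = C1 + Integral(b/cos(b), b)


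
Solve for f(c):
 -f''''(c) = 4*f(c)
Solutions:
 f(c) = (C1*sin(c) + C2*cos(c))*exp(-c) + (C3*sin(c) + C4*cos(c))*exp(c)


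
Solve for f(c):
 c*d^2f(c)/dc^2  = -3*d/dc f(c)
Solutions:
 f(c) = C1 + C2/c^2


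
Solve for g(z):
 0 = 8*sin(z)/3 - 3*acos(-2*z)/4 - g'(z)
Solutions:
 g(z) = C1 - 3*z*acos(-2*z)/4 - 3*sqrt(1 - 4*z^2)/8 - 8*cos(z)/3


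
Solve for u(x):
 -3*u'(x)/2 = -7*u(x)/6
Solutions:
 u(x) = C1*exp(7*x/9)


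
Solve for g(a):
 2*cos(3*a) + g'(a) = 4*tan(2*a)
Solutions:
 g(a) = C1 - 2*log(cos(2*a)) - 2*sin(3*a)/3


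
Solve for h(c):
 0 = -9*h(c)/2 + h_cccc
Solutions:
 h(c) = C1*exp(-2^(3/4)*sqrt(3)*c/2) + C2*exp(2^(3/4)*sqrt(3)*c/2) + C3*sin(2^(3/4)*sqrt(3)*c/2) + C4*cos(2^(3/4)*sqrt(3)*c/2)


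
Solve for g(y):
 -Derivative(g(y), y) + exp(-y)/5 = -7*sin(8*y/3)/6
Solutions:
 g(y) = C1 - 7*cos(8*y/3)/16 - exp(-y)/5


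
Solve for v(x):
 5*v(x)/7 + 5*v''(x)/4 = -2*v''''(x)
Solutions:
 v(x) = (C1*sin(14^(3/4)*5^(1/4)*x*cos(atan(sqrt(3255)/35)/2)/14) + C2*cos(14^(3/4)*5^(1/4)*x*cos(atan(sqrt(3255)/35)/2)/14))*exp(-14^(3/4)*5^(1/4)*x*sin(atan(sqrt(3255)/35)/2)/14) + (C3*sin(14^(3/4)*5^(1/4)*x*cos(atan(sqrt(3255)/35)/2)/14) + C4*cos(14^(3/4)*5^(1/4)*x*cos(atan(sqrt(3255)/35)/2)/14))*exp(14^(3/4)*5^(1/4)*x*sin(atan(sqrt(3255)/35)/2)/14)


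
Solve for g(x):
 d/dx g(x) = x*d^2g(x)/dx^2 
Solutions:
 g(x) = C1 + C2*x^2


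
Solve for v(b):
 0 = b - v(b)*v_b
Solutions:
 v(b) = -sqrt(C1 + b^2)
 v(b) = sqrt(C1 + b^2)


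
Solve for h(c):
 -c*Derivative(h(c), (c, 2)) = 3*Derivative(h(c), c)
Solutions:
 h(c) = C1 + C2/c^2


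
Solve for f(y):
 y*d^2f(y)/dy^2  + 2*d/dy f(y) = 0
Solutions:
 f(y) = C1 + C2/y


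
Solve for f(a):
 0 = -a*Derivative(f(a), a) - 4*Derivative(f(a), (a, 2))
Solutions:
 f(a) = C1 + C2*erf(sqrt(2)*a/4)


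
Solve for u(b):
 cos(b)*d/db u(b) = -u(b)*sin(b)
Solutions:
 u(b) = C1*cos(b)


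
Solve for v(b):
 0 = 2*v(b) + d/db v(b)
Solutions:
 v(b) = C1*exp(-2*b)


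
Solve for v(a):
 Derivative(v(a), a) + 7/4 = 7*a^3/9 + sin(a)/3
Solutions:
 v(a) = C1 + 7*a^4/36 - 7*a/4 - cos(a)/3


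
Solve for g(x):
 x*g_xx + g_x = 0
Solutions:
 g(x) = C1 + C2*log(x)


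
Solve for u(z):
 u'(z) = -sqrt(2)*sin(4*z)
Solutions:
 u(z) = C1 + sqrt(2)*cos(4*z)/4


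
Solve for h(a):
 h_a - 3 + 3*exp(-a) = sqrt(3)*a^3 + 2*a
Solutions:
 h(a) = C1 + sqrt(3)*a^4/4 + a^2 + 3*a + 3*exp(-a)


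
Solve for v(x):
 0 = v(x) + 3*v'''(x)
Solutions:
 v(x) = C3*exp(-3^(2/3)*x/3) + (C1*sin(3^(1/6)*x/2) + C2*cos(3^(1/6)*x/2))*exp(3^(2/3)*x/6)


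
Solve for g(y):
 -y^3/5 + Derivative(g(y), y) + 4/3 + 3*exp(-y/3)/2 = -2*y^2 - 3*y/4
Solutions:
 g(y) = C1 + y^4/20 - 2*y^3/3 - 3*y^2/8 - 4*y/3 + 9*exp(-y/3)/2


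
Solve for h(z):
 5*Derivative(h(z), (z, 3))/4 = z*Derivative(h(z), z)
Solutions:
 h(z) = C1 + Integral(C2*airyai(10^(2/3)*z/5) + C3*airybi(10^(2/3)*z/5), z)


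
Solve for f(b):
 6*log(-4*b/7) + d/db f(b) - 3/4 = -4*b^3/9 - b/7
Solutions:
 f(b) = C1 - b^4/9 - b^2/14 - 6*b*log(-b) + b*(-12*log(2) + 27/4 + 6*log(7))


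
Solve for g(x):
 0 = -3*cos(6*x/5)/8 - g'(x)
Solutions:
 g(x) = C1 - 5*sin(6*x/5)/16


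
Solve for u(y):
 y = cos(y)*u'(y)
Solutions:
 u(y) = C1 + Integral(y/cos(y), y)


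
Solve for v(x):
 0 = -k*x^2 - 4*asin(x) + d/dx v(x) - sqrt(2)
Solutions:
 v(x) = C1 + k*x^3/3 + 4*x*asin(x) + sqrt(2)*x + 4*sqrt(1 - x^2)


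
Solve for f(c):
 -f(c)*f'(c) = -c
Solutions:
 f(c) = -sqrt(C1 + c^2)
 f(c) = sqrt(C1 + c^2)


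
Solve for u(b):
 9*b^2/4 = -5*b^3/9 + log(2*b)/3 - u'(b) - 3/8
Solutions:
 u(b) = C1 - 5*b^4/36 - 3*b^3/4 + b*log(b)/3 - 17*b/24 + b*log(2)/3


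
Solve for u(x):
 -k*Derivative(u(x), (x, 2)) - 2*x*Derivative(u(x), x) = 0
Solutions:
 u(x) = C1 + C2*sqrt(k)*erf(x*sqrt(1/k))


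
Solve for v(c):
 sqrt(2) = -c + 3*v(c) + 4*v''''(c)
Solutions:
 v(c) = c/3 + (C1*sin(3^(1/4)*c/2) + C2*cos(3^(1/4)*c/2))*exp(-3^(1/4)*c/2) + (C3*sin(3^(1/4)*c/2) + C4*cos(3^(1/4)*c/2))*exp(3^(1/4)*c/2) + sqrt(2)/3


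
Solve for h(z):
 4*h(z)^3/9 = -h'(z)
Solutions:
 h(z) = -3*sqrt(2)*sqrt(-1/(C1 - 4*z))/2
 h(z) = 3*sqrt(2)*sqrt(-1/(C1 - 4*z))/2


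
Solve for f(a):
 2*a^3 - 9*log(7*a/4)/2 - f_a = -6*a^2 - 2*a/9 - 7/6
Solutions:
 f(a) = C1 + a^4/2 + 2*a^3 + a^2/9 - 9*a*log(a)/2 - 9*a*log(7)/2 + 17*a/3 + 9*a*log(2)


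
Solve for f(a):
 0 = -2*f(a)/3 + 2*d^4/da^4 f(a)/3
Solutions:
 f(a) = C1*exp(-a) + C2*exp(a) + C3*sin(a) + C4*cos(a)


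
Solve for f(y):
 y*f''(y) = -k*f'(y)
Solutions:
 f(y) = C1 + y^(1 - re(k))*(C2*sin(log(y)*Abs(im(k))) + C3*cos(log(y)*im(k)))


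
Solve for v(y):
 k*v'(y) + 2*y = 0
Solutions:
 v(y) = C1 - y^2/k


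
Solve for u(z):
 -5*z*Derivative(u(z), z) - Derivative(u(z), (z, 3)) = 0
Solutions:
 u(z) = C1 + Integral(C2*airyai(-5^(1/3)*z) + C3*airybi(-5^(1/3)*z), z)


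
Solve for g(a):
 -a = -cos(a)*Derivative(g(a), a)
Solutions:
 g(a) = C1 + Integral(a/cos(a), a)


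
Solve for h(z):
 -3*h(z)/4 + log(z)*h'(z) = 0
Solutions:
 h(z) = C1*exp(3*li(z)/4)


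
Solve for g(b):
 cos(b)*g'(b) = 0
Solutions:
 g(b) = C1


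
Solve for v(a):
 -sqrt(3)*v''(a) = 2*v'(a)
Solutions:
 v(a) = C1 + C2*exp(-2*sqrt(3)*a/3)


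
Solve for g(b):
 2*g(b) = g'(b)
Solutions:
 g(b) = C1*exp(2*b)


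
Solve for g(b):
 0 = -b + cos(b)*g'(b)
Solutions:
 g(b) = C1 + Integral(b/cos(b), b)


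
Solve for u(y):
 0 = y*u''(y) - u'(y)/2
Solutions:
 u(y) = C1 + C2*y^(3/2)


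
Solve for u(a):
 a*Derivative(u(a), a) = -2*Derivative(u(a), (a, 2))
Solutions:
 u(a) = C1 + C2*erf(a/2)


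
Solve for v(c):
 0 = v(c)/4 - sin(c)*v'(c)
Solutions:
 v(c) = C1*(cos(c) - 1)^(1/8)/(cos(c) + 1)^(1/8)


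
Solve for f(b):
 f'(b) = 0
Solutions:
 f(b) = C1


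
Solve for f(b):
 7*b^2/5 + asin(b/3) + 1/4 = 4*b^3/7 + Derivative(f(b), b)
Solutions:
 f(b) = C1 - b^4/7 + 7*b^3/15 + b*asin(b/3) + b/4 + sqrt(9 - b^2)


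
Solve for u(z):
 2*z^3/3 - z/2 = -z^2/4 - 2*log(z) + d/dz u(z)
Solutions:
 u(z) = C1 + z^4/6 + z^3/12 - z^2/4 + 2*z*log(z) - 2*z


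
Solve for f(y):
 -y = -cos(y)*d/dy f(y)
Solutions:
 f(y) = C1 + Integral(y/cos(y), y)


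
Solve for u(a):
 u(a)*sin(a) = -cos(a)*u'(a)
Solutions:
 u(a) = C1*cos(a)


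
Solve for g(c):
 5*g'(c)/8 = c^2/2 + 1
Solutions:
 g(c) = C1 + 4*c^3/15 + 8*c/5


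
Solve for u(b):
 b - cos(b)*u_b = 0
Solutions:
 u(b) = C1 + Integral(b/cos(b), b)


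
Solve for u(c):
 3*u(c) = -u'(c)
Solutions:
 u(c) = C1*exp(-3*c)


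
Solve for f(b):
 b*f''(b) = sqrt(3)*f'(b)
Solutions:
 f(b) = C1 + C2*b^(1 + sqrt(3))


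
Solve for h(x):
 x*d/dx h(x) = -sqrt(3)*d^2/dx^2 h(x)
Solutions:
 h(x) = C1 + C2*erf(sqrt(2)*3^(3/4)*x/6)


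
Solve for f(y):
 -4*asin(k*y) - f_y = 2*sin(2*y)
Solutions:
 f(y) = C1 - 4*Piecewise((y*asin(k*y) + sqrt(-k^2*y^2 + 1)/k, Ne(k, 0)), (0, True)) + cos(2*y)


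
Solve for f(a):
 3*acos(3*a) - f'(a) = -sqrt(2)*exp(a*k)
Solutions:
 f(a) = C1 + 3*a*acos(3*a) - sqrt(1 - 9*a^2) + sqrt(2)*Piecewise((exp(a*k)/k, Ne(k, 0)), (a, True))


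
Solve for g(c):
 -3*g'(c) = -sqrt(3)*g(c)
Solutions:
 g(c) = C1*exp(sqrt(3)*c/3)


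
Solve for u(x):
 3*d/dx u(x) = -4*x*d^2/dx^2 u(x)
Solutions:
 u(x) = C1 + C2*x^(1/4)


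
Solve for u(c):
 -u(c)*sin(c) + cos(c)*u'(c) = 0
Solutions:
 u(c) = C1/cos(c)


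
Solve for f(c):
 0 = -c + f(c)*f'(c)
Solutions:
 f(c) = -sqrt(C1 + c^2)
 f(c) = sqrt(C1 + c^2)


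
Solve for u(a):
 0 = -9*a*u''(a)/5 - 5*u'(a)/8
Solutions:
 u(a) = C1 + C2*a^(47/72)


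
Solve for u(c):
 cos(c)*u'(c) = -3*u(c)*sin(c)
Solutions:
 u(c) = C1*cos(c)^3


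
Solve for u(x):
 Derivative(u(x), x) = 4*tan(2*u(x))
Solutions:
 u(x) = -asin(C1*exp(8*x))/2 + pi/2
 u(x) = asin(C1*exp(8*x))/2


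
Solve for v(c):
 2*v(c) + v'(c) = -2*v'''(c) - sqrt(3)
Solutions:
 v(c) = C1*exp(-6^(1/3)*c*(-(18 + sqrt(330))^(1/3) + 6^(1/3)/(18 + sqrt(330))^(1/3))/12)*sin(2^(1/3)*3^(1/6)*c*(3*2^(1/3)/(18 + sqrt(330))^(1/3) + 3^(2/3)*(18 + sqrt(330))^(1/3))/12) + C2*exp(-6^(1/3)*c*(-(18 + sqrt(330))^(1/3) + 6^(1/3)/(18 + sqrt(330))^(1/3))/12)*cos(2^(1/3)*3^(1/6)*c*(3*2^(1/3)/(18 + sqrt(330))^(1/3) + 3^(2/3)*(18 + sqrt(330))^(1/3))/12) + C3*exp(6^(1/3)*c*(-(18 + sqrt(330))^(1/3) + 6^(1/3)/(18 + sqrt(330))^(1/3))/6) - sqrt(3)/2
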